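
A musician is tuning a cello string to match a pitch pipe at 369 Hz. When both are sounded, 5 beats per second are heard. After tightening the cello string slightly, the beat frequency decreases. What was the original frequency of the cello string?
364 Hz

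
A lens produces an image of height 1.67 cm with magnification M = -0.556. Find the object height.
ho = |hi|/|M| = 3.004 cm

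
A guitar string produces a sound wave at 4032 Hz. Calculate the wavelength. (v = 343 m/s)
λ = v/f = 0.08507 m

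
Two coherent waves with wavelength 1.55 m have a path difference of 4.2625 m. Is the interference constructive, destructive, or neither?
neither (partial) — path difference = 2.75λ, neither a whole number of wavelengths nor an odd multiple of λ/2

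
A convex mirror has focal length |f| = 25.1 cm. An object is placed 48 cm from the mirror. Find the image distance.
f = −25.1 cm (convex); 1/di = 1/f − 1/do → di = -16.48 cm (virtual image, behind mirror)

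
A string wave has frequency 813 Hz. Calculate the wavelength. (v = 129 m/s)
λ = v/f = 0.1587 m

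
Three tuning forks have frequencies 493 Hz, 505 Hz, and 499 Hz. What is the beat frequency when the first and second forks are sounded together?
12 Hz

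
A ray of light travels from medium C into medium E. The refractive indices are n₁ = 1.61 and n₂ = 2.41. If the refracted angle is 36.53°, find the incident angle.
sin θ₁ = (n₂/n₁)·sin θ₂ → θ₁ = 63°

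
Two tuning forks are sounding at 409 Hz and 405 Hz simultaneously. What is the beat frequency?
4 Hz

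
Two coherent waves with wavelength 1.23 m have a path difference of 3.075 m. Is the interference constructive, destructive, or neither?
destructive — path difference = 2.5λ, an odd multiple of λ/2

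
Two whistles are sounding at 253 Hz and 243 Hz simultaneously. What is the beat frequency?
10 Hz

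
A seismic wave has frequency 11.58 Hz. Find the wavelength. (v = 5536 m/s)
λ = v/f = 478.1 m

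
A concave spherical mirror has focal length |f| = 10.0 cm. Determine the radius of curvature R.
R = 2|f| = 20 cm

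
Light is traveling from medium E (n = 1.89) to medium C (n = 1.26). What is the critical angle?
θc = arcsin(n₂/n₁) = 41.81°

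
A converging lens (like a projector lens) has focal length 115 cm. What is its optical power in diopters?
P = 1/f = 0.8696 D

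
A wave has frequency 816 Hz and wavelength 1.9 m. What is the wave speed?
v = fλ = 1550 m/s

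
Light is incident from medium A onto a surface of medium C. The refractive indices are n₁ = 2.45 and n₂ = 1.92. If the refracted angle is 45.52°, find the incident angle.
sin θ₁ = (n₂/n₁)·sin θ₂ → θ₁ = 34°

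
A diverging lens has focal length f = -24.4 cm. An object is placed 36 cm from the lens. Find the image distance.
1/di = 1/f − 1/do → di = -14.54 cm (virtual image)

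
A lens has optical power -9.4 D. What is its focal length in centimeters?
f = 1/P = -10.64 cm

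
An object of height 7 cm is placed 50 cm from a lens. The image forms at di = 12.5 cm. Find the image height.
hi = (-di/do) × ho = -1.75 cm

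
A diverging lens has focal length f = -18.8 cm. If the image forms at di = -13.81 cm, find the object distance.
1/do = 1/f − 1/di → do = 52.03 cm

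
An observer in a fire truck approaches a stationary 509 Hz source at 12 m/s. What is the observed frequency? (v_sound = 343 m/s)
f_obs = f·(v + v_o)/v = 526.8 Hz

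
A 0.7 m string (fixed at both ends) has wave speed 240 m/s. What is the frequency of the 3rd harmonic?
fₙ = nv/(2L) = 514.3 Hz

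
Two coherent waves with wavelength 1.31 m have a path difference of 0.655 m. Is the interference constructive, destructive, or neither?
destructive — path difference = 0.5λ, an odd multiple of λ/2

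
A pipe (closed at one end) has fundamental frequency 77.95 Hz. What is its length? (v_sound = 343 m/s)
L = v/(4f₁) = 1.1 m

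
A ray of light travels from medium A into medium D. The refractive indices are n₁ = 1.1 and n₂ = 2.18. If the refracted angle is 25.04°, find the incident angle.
sin θ₁ = (n₂/n₁)·sin θ₂ → θ₁ = 57.01°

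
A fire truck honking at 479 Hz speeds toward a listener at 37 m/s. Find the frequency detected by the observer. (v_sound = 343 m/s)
f_obs = f·v/(v − v_s) = 536.9 Hz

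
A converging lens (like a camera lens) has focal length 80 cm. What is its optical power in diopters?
P = 1/f = 1.25 D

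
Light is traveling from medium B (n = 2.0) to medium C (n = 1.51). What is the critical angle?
θc = arcsin(n₂/n₁) = 49.03°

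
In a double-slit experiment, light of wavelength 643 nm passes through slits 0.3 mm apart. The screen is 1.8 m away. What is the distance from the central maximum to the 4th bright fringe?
y = mλL/d = 15.43 mm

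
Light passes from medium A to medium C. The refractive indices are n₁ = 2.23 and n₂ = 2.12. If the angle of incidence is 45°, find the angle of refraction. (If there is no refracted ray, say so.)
sin θ₂ = (n₁/n₂)·sin θ₁ = 0.7438 → θ₂ = 48.06°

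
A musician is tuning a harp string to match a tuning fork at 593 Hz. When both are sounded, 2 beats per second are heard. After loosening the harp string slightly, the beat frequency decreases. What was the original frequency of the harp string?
595 Hz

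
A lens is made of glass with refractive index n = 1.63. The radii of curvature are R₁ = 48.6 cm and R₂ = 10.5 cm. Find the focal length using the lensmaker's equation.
1/f = (n − 1)(1/R₁ − 1/R₂) → f = -21.26 cm (diverging lens)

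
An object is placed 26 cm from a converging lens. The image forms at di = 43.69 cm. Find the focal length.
1/f = 1/do + 1/di → f = 16.3 cm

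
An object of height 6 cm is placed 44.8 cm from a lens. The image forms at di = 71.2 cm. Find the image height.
hi = (-di/do) × ho = -9.536 cm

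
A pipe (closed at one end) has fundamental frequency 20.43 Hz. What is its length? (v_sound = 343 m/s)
L = v/(4f₁) = 4.197 m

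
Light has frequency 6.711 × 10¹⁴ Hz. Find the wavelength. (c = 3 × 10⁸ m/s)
λ = c/f = 447 nm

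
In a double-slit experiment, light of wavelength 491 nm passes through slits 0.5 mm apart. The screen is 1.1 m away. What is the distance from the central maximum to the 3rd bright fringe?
y = mλL/d = 3.241 mm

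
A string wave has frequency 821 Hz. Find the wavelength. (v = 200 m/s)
λ = v/f = 0.2436 m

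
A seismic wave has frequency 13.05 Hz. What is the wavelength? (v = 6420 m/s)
λ = v/f = 492 m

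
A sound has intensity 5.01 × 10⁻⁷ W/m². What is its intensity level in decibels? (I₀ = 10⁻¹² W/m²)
β = 10·log₁₀(I/I₀) = 57 dB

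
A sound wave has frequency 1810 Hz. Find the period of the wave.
T = 1/f = 5.525 × 10⁻⁴ s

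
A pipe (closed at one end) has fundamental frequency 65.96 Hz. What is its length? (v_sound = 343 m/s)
L = v/(4f₁) = 1.3 m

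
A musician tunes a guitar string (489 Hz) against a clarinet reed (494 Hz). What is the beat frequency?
5 Hz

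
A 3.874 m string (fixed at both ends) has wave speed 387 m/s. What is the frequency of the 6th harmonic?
fₙ = nv/(2L) = 299.7 Hz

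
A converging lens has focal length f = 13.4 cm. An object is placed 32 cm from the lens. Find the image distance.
1/di = 1/f − 1/do → di = 23.05 cm (real image)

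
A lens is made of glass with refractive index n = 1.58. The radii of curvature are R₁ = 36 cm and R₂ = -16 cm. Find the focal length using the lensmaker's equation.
1/f = (n − 1)(1/R₁ − 1/R₂) → f = 19.1 cm (converging lens)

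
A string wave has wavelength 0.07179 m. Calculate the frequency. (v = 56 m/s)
f = v/λ = 780.1 Hz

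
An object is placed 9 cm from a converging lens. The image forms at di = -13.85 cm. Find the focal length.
1/f = 1/do + 1/di → f = 25.7 cm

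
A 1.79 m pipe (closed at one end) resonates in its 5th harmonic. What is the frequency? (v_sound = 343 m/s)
fₙ = nv/(4L) = 239.5 Hz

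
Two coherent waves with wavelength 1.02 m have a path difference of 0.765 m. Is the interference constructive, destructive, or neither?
neither (partial) — path difference = 0.75λ, neither a whole number of wavelengths nor an odd multiple of λ/2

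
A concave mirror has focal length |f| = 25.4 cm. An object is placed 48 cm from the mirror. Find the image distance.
f = +25.4 cm (concave); 1/di = 1/f − 1/do → di = 53.95 cm (real image, in front of mirror)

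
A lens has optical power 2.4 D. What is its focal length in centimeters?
f = 1/P = 41.67 cm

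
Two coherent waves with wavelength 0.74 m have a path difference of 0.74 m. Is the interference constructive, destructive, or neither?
constructive — path difference = 1λ, a whole number of wavelengths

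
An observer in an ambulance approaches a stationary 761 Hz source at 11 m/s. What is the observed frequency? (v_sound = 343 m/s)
f_obs = f·(v + v_o)/v = 785.4 Hz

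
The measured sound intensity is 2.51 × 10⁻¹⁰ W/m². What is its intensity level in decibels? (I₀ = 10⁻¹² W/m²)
β = 10·log₁₀(I/I₀) = 24 dB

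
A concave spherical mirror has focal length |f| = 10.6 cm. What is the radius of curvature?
R = 2|f| = 21.2 cm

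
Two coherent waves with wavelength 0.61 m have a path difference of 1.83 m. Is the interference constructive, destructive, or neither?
constructive — path difference = 3λ, a whole number of wavelengths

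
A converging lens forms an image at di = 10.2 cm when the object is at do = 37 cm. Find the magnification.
M = −di/do = -0.2757 (inverted image)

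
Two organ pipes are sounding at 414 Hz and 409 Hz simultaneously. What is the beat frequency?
5 Hz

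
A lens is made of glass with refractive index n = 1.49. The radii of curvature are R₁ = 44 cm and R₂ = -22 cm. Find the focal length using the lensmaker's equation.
1/f = (n − 1)(1/R₁ − 1/R₂) → f = 29.93 cm (converging lens)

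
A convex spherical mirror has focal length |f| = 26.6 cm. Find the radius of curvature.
R = 2|f| = 53.2 cm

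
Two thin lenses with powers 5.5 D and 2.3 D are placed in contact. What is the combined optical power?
P_total = P₁ + P₂ = 7.8 D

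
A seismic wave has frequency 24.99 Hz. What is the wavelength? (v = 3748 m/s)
λ = v/f = 150 m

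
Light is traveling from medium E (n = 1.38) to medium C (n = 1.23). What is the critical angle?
θc = arcsin(n₂/n₁) = 63.04°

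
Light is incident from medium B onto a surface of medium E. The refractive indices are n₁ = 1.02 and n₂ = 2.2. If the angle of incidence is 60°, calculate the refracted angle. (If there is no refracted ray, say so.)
sin θ₂ = (n₁/n₂)·sin θ₁ = 0.4015 → θ₂ = 23.67°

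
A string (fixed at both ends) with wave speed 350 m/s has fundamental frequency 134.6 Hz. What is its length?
L = v/(2f₁) = 1.3 m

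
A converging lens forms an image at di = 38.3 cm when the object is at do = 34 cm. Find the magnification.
M = −di/do = -1.126 (inverted image)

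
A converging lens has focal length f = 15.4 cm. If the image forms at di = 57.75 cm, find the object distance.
1/do = 1/f − 1/di → do = 21 cm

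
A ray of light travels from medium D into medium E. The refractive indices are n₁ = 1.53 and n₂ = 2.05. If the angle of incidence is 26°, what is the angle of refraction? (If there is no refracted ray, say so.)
sin θ₂ = (n₁/n₂)·sin θ₁ = 0.3272 → θ₂ = 19.1°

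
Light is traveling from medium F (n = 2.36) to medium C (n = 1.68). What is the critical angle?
θc = arcsin(n₂/n₁) = 45.39°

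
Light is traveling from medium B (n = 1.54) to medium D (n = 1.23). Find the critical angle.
θc = arcsin(n₂/n₁) = 53.01°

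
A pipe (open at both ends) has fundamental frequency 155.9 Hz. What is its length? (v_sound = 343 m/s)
L = v/(2f₁) = 1.1 m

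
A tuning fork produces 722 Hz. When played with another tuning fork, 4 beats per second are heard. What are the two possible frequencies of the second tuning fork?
f₂ = 722 ± 4 Hz → 726 Hz or 718 Hz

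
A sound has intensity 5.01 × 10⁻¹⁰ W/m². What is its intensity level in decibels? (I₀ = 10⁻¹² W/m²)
β = 10·log₁₀(I/I₀) = 27 dB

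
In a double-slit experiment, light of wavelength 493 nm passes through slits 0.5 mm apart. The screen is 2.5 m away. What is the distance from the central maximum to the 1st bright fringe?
y = mλL/d = 2.465 mm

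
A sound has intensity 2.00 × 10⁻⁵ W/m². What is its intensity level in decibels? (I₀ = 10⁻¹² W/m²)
β = 10·log₁₀(I/I₀) = 73.01 dB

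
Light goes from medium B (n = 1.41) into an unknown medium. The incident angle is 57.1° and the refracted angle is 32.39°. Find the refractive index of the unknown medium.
n₂ = n₁·sin θ₁ / sin θ₂ = 2.21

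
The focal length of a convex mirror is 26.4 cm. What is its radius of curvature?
R = 2|f| = 52.8 cm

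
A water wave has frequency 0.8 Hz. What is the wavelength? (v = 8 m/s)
λ = v/f = 10 m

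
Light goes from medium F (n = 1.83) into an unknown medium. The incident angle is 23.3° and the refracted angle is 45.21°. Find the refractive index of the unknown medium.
n₂ = n₁·sin θ₁ / sin θ₂ = 1.02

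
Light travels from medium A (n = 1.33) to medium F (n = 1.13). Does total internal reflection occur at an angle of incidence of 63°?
θc = arcsin(n₂/n₁) = 58.17°; 63° > θc, so yes — total internal reflection.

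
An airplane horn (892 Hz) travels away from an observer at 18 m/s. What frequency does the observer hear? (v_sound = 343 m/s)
f_obs = f·v/(v + v_s) = 847.5 Hz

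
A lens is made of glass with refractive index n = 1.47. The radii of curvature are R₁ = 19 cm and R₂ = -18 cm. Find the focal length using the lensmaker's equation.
1/f = (n − 1)(1/R₁ − 1/R₂) → f = 19.67 cm (converging lens)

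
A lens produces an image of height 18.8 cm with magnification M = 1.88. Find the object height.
ho = |hi|/|M| = 10 cm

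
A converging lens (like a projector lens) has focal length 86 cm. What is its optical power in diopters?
P = 1/f = 1.163 D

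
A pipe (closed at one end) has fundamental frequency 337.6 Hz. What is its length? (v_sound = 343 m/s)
L = v/(4f₁) = 0.254 m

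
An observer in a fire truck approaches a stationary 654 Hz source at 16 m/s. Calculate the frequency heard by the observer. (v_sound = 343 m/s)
f_obs = f·(v + v_o)/v = 684.5 Hz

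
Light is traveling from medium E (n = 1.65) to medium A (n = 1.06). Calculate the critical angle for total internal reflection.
θc = arcsin(n₂/n₁) = 39.97°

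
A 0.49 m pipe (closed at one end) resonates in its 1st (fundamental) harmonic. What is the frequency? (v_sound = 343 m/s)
fₙ = nv/(4L) = 175 Hz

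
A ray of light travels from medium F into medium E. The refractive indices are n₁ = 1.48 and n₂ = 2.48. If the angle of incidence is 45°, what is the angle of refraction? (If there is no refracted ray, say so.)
sin θ₂ = (n₁/n₂)·sin θ₁ = 0.422 → θ₂ = 24.96°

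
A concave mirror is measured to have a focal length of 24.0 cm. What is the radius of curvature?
R = 2|f| = 48 cm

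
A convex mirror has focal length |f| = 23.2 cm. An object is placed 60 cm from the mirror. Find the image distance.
f = −23.2 cm (convex); 1/di = 1/f − 1/do → di = -16.73 cm (virtual image, behind mirror)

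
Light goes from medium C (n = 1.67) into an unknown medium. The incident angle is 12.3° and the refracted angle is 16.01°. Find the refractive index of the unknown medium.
n₂ = n₁·sin θ₁ / sin θ₂ = 1.29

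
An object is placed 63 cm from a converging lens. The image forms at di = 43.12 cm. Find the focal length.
1/f = 1/do + 1/di → f = 25.6 cm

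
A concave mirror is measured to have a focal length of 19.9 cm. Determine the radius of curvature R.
R = 2|f| = 39.8 cm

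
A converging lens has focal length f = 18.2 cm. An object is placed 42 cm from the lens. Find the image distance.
1/di = 1/f − 1/do → di = 32.12 cm (real image)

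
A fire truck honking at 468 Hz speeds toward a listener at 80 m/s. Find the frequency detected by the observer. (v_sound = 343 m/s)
f_obs = f·v/(v − v_s) = 610.4 Hz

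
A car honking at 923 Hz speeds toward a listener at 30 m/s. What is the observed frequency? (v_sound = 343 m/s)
f_obs = f·v/(v − v_s) = 1011 Hz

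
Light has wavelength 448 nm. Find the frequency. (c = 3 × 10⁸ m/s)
f = c/λ = 6.696 × 10¹⁴ Hz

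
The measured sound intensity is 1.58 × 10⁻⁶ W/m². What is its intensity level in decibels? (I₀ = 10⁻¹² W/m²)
β = 10·log₁₀(I/I₀) = 61.99 dB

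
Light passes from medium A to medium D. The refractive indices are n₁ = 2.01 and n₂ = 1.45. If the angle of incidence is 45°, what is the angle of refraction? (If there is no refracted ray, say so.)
sin θ₂ = (n₁/n₂)·sin θ₁ = 0.9802 → θ₂ = 78.58°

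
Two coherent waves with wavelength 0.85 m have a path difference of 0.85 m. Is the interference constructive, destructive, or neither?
constructive — path difference = 1λ, a whole number of wavelengths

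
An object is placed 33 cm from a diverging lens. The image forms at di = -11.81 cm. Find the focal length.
1/f = 1/do + 1/di → f = -18.39 cm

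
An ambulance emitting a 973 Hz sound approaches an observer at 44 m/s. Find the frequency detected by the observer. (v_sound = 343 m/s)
f_obs = f·v/(v − v_s) = 1116 Hz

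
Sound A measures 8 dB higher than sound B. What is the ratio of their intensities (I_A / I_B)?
I_A/I_B = 10^(Δβ/10) = 6.31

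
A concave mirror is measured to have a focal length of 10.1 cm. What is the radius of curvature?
R = 2|f| = 20.2 cm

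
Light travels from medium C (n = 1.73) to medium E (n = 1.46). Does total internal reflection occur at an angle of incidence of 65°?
θc = arcsin(n₂/n₁) = 57.56°; 65° > θc, so yes — total internal reflection.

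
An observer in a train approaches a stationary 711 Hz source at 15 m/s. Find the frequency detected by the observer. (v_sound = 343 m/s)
f_obs = f·(v + v_o)/v = 742.1 Hz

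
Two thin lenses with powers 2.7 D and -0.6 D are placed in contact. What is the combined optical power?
P_total = P₁ + P₂ = 2.1 D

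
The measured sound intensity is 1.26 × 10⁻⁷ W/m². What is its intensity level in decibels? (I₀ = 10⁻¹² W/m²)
β = 10·log₁₀(I/I₀) = 51 dB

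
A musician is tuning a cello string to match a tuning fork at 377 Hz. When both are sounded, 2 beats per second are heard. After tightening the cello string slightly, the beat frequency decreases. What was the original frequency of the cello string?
375 Hz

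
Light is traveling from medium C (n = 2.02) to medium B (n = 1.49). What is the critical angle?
θc = arcsin(n₂/n₁) = 47.53°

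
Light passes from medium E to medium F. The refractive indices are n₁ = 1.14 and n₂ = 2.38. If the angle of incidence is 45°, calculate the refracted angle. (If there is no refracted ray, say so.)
sin θ₂ = (n₁/n₂)·sin θ₁ = 0.3387 → θ₂ = 19.8°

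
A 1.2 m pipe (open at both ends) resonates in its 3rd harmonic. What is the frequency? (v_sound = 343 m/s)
fₙ = nv/(2L) = 428.8 Hz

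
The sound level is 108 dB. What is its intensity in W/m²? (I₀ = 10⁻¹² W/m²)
I = I₀·10^(β/10) = 6.31 × 10⁻² W/m²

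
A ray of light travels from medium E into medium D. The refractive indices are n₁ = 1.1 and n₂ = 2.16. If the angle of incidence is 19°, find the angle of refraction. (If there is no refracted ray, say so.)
sin θ₂ = (n₁/n₂)·sin θ₁ = 0.1658 → θ₂ = 9.544°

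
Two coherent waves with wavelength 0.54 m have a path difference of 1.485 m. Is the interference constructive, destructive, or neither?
neither (partial) — path difference = 2.75λ, neither a whole number of wavelengths nor an odd multiple of λ/2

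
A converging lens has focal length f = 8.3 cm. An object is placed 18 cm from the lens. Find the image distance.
1/di = 1/f − 1/do → di = 15.4 cm (real image)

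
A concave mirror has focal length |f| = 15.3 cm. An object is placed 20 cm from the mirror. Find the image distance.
f = +15.3 cm (concave); 1/di = 1/f − 1/do → di = 65.11 cm (real image, in front of mirror)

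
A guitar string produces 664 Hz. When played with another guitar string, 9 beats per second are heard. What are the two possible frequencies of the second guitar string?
f₂ = 664 ± 9 Hz → 673 Hz or 655 Hz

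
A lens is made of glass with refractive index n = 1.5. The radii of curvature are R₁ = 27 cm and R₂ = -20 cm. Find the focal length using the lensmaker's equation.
1/f = (n − 1)(1/R₁ − 1/R₂) → f = 22.98 cm (converging lens)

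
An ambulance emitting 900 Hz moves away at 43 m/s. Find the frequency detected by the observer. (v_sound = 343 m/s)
f_obs = f·v/(v + v_s) = 799.7 Hz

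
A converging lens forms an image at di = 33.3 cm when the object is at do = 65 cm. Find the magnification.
M = −di/do = -0.5123 (inverted image)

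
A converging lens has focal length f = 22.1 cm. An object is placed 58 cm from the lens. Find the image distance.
1/di = 1/f − 1/do → di = 35.7 cm (real image)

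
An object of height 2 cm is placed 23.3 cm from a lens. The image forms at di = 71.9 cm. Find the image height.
hi = (-di/do) × ho = -6.172 cm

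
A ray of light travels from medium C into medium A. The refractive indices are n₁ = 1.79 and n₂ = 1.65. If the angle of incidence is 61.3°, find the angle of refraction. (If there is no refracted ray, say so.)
sin θ₂ = (n₁/n₂)·sin θ₁ = 0.9516 → θ₂ = 72.1°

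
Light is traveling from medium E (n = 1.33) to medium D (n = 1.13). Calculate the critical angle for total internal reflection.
θc = arcsin(n₂/n₁) = 58.17°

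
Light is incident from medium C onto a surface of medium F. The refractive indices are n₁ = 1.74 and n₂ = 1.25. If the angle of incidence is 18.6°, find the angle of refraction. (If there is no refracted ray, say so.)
sin θ₂ = (n₁/n₂)·sin θ₁ = 0.444 → θ₂ = 26.36°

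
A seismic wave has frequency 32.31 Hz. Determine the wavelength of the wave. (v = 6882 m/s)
λ = v/f = 213 m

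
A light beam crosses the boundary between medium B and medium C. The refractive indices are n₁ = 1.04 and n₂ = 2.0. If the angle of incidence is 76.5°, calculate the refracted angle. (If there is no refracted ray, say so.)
sin θ₂ = (n₁/n₂)·sin θ₁ = 0.5056 → θ₂ = 30.37°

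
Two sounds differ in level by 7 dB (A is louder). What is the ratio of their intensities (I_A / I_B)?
I_A/I_B = 10^(Δβ/10) = 5.012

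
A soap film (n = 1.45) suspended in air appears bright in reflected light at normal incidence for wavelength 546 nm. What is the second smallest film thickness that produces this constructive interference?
2nt = (m − ½)λ with m = 2 → t = (m − ½)λ/(2n) = 282.4 nm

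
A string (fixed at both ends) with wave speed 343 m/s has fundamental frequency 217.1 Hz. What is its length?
L = v/(2f₁) = 0.79 m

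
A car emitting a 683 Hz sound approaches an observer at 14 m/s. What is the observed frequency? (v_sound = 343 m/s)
f_obs = f·v/(v − v_s) = 712.1 Hz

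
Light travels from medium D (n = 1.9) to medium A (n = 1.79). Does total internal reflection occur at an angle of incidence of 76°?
θc = arcsin(n₂/n₁) = 70.41°; 76° > θc, so yes — total internal reflection.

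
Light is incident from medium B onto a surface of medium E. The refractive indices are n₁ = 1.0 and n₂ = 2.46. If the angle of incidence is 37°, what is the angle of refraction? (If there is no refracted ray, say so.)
sin θ₂ = (n₁/n₂)·sin θ₁ = 0.2446 → θ₂ = 14.16°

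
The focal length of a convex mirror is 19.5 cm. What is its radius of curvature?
R = 2|f| = 39 cm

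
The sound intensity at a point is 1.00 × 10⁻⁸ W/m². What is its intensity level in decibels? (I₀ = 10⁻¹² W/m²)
β = 10·log₁₀(I/I₀) = 40 dB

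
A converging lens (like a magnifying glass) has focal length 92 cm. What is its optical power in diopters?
P = 1/f = 1.087 D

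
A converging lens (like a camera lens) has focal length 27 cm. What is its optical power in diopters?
P = 1/f = 3.704 D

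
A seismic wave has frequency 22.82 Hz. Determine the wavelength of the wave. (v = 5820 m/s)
λ = v/f = 255 m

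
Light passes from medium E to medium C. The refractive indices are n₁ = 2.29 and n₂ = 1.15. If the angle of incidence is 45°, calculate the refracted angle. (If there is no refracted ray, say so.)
sin θ₂ = (n₁/n₂)·sin θ₁ = 1.408 > 1, so there is no refracted ray — the light undergoes total internal reflection.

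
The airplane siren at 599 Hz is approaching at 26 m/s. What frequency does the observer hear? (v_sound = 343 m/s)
f_obs = f·v/(v − v_s) = 648.1 Hz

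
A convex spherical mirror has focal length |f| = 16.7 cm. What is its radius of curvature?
R = 2|f| = 33.4 cm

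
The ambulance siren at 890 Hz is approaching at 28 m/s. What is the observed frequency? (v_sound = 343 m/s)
f_obs = f·v/(v − v_s) = 969.1 Hz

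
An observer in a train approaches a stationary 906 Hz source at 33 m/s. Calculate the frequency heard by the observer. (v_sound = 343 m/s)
f_obs = f·(v + v_o)/v = 993.2 Hz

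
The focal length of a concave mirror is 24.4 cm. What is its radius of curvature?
R = 2|f| = 48.8 cm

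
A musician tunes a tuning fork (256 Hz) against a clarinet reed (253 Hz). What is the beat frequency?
3 Hz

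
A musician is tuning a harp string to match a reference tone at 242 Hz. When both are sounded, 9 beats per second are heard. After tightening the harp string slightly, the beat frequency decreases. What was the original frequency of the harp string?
233 Hz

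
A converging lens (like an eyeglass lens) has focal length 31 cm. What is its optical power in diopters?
P = 1/f = 3.226 D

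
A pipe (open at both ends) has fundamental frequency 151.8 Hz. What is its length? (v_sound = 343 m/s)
L = v/(2f₁) = 1.13 m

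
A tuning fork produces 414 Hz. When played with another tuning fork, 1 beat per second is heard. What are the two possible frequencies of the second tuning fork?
f₂ = 414 ± 1 Hz → 415 Hz or 413 Hz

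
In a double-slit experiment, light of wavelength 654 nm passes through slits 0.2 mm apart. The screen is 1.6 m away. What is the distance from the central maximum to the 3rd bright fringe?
y = mλL/d = 15.7 mm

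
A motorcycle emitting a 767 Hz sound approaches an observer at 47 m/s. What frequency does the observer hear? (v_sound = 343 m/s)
f_obs = f·v/(v − v_s) = 888.8 Hz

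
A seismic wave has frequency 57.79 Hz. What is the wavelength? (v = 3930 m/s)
λ = v/f = 68 m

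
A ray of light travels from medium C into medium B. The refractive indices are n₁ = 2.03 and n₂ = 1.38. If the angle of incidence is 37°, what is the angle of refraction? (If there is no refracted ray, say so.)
sin θ₂ = (n₁/n₂)·sin θ₁ = 0.8853 → θ₂ = 62.29°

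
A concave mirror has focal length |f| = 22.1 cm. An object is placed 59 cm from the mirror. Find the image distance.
f = +22.1 cm (concave); 1/di = 1/f − 1/do → di = 35.34 cm (real image, in front of mirror)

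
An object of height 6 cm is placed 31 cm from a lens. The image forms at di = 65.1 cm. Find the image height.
hi = (-di/do) × ho = -12.6 cm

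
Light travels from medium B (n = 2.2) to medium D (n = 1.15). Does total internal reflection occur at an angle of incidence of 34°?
θc = arcsin(n₂/n₁) = 31.52°; 34° > θc, so yes — total internal reflection.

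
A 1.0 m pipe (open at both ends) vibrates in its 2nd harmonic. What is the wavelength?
λₙ = 2L/n = 1 m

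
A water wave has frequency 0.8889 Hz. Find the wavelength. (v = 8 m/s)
λ = v/f = 9 m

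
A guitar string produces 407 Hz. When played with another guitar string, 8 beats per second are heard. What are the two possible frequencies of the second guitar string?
f₂ = 407 ± 8 Hz → 415 Hz or 399 Hz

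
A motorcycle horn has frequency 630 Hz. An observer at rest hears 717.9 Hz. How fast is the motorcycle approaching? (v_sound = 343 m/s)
v_s = v·(1 − f/f_obs) = 42 m/s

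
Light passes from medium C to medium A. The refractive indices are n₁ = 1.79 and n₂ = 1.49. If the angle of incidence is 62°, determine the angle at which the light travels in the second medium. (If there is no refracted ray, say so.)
sin θ₂ = (n₁/n₂)·sin θ₁ = 1.061 > 1, so there is no refracted ray — the light undergoes total internal reflection.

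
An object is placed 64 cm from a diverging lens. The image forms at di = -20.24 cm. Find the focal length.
1/f = 1/do + 1/di → f = -29.6 cm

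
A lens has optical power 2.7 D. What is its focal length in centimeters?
f = 1/P = 37.04 cm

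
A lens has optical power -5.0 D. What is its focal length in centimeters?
f = 1/P = -20 cm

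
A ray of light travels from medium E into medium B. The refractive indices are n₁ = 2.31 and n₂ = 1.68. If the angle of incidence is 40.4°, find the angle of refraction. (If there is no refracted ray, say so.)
sin θ₂ = (n₁/n₂)·sin θ₁ = 0.8912 → θ₂ = 63.02°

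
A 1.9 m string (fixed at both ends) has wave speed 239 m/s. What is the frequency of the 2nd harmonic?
fₙ = nv/(2L) = 125.8 Hz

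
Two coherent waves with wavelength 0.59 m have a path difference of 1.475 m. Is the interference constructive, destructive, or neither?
destructive — path difference = 2.5λ, an odd multiple of λ/2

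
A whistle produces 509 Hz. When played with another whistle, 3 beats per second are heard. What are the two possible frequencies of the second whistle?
f₂ = 509 ± 3 Hz → 512 Hz or 506 Hz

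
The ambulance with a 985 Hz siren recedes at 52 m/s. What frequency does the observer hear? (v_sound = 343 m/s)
f_obs = f·v/(v + v_s) = 855.3 Hz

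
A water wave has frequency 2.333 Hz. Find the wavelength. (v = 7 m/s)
λ = v/f = 3 m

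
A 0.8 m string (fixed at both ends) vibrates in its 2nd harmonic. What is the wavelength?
λₙ = 2L/n = 0.8 m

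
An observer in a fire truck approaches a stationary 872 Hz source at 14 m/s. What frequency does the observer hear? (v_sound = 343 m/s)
f_obs = f·(v + v_o)/v = 907.6 Hz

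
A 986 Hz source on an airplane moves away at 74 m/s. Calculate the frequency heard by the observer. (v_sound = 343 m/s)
f_obs = f·v/(v + v_s) = 811 Hz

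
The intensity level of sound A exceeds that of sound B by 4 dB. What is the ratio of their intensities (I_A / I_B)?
I_A/I_B = 10^(Δβ/10) = 2.512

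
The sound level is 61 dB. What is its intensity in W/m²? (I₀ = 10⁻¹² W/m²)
I = I₀·10^(β/10) = 1.26 × 10⁻⁶ W/m²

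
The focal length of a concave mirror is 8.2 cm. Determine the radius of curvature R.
R = 2|f| = 16.4 cm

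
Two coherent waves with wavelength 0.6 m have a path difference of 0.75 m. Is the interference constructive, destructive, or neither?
neither (partial) — path difference = 1.25λ, neither a whole number of wavelengths nor an odd multiple of λ/2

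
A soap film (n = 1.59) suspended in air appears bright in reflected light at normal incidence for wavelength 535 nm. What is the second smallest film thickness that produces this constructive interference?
2nt = (m − ½)λ with m = 2 → t = (m − ½)λ/(2n) = 252.4 nm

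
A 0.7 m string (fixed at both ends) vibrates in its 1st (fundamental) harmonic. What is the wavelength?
λₙ = 2L/n = 1.4 m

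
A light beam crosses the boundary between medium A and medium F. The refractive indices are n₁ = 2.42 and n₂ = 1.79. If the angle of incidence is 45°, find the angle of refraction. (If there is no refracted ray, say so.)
sin θ₂ = (n₁/n₂)·sin θ₁ = 0.956 → θ₂ = 72.94°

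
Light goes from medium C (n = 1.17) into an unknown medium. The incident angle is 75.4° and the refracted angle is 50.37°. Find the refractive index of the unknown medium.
n₂ = n₁·sin θ₁ / sin θ₂ = 1.47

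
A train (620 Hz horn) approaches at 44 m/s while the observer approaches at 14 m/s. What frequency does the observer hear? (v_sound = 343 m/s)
f_obs = f·(v + v_o)/(v − v_s) = 740.3 Hz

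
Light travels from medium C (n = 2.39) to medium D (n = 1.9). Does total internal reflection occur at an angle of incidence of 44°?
θc = arcsin(n₂/n₁) = 52.65°; 44° < θc, so no — the ray refracts.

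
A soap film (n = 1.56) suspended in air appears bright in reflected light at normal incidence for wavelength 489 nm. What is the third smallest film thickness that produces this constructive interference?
2nt = (m − ½)λ with m = 3 → t = (m − ½)λ/(2n) = 391.8 nm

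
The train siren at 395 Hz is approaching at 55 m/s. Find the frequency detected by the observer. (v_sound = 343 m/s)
f_obs = f·v/(v − v_s) = 470.4 Hz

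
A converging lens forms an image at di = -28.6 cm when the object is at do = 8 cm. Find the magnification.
M = −di/do = 3.575 (upright image)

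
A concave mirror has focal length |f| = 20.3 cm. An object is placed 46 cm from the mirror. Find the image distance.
f = +20.3 cm (concave); 1/di = 1/f − 1/do → di = 36.33 cm (real image, in front of mirror)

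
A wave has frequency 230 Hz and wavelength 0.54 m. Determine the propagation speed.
v = fλ = 124.2 m/s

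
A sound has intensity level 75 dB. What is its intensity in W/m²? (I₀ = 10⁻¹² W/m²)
I = I₀·10^(β/10) = 3.16 × 10⁻⁵ W/m²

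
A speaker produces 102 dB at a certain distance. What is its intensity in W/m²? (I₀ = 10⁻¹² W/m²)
I = I₀·10^(β/10) = 1.58 × 10⁻² W/m²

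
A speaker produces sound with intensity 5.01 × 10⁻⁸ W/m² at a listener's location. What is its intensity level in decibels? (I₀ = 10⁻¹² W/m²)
β = 10·log₁₀(I/I₀) = 47 dB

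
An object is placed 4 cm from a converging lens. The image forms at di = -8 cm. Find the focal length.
1/f = 1/do + 1/di → f = 8 cm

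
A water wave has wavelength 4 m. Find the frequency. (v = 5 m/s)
f = v/λ = 1.25 Hz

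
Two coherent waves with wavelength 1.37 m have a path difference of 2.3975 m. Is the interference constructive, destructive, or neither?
neither (partial) — path difference = 1.75λ, neither a whole number of wavelengths nor an odd multiple of λ/2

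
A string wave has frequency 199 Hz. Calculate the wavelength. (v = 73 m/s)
λ = v/f = 0.3668 m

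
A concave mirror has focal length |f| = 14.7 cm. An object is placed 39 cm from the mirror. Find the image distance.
f = +14.7 cm (concave); 1/di = 1/f − 1/do → di = 23.59 cm (real image, in front of mirror)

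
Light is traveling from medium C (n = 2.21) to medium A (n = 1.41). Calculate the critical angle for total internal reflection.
θc = arcsin(n₂/n₁) = 39.64°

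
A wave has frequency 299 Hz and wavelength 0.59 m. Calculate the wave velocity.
v = fλ = 176.4 m/s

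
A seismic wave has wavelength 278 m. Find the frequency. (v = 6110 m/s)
f = v/λ = 21.98 Hz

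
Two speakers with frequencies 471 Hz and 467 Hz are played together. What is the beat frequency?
4 Hz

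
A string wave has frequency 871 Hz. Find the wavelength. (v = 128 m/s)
λ = v/f = 0.147 m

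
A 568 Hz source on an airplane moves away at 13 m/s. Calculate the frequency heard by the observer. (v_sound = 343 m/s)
f_obs = f·v/(v + v_s) = 547.3 Hz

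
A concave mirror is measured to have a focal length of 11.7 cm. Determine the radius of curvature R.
R = 2|f| = 23.4 cm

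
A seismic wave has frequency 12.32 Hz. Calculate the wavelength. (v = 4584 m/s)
λ = v/f = 372.1 m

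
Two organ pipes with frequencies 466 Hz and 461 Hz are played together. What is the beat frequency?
5 Hz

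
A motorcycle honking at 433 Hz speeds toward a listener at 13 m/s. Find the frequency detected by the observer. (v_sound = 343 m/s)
f_obs = f·v/(v − v_s) = 450.1 Hz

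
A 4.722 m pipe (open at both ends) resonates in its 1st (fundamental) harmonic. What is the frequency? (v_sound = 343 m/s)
fₙ = nv/(2L) = 36.32 Hz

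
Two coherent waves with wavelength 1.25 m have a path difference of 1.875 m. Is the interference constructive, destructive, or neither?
destructive — path difference = 1.5λ, an odd multiple of λ/2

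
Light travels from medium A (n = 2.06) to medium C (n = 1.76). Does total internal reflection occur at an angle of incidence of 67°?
θc = arcsin(n₂/n₁) = 58.69°; 67° > θc, so yes — total internal reflection.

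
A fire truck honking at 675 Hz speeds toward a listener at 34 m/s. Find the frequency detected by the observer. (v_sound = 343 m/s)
f_obs = f·v/(v − v_s) = 749.3 Hz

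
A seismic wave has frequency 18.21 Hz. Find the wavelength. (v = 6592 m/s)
λ = v/f = 362 m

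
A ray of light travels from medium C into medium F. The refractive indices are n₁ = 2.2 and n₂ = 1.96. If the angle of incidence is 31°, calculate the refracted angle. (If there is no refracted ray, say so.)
sin θ₂ = (n₁/n₂)·sin θ₁ = 0.5781 → θ₂ = 35.32°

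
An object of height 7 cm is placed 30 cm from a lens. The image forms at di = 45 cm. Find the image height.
hi = (-di/do) × ho = -10.5 cm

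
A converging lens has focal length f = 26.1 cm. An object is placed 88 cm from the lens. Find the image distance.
1/di = 1/f − 1/do → di = 37.11 cm (real image)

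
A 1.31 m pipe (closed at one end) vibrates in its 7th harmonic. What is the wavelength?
λₙ = 4L/n = 0.7486 m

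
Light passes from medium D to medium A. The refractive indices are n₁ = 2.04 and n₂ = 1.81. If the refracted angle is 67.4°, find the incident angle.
sin θ₁ = (n₂/n₁)·sin θ₂ → θ₁ = 55°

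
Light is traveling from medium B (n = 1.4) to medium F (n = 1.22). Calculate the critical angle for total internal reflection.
θc = arcsin(n₂/n₁) = 60.63°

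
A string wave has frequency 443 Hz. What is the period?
T = 1/f = 0.002257 s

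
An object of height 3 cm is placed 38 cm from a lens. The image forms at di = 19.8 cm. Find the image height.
hi = (-di/do) × ho = -1.563 cm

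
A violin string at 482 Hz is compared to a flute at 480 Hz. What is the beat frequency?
2 Hz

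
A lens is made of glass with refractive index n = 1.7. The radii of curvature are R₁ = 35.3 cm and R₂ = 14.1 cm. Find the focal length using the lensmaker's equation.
1/f = (n − 1)(1/R₁ − 1/R₂) → f = -33.54 cm (diverging lens)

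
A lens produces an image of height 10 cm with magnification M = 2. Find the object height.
ho = |hi|/|M| = 5 cm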